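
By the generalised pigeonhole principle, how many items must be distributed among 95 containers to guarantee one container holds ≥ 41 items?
n = (41 − 1)·95 + 1 = 3801

By the generalised pigeonhole principle, to guarantee some box contains ≥ r objects we need more than (r − 1) · k objects total. Threshold: n = (r − 1) · k + 1. With r = 41 and k = 95: n = 40 · 95 + 1 = 3800 + 1 = 3801. For n = 3800 = 40 · 95, we can put exactly 40 objects in every box, avoiding 41 in any single one — so 3801 is tight.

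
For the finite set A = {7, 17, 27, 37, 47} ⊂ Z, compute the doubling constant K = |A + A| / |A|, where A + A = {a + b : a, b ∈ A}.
K = |A + A| / |A| = 9/5

Enumerate A + A = {a + b : a, b ∈ A}. With |A| = 5, there are |A|^2 = 25 ordered sum pairs; collecting distinct values, A + A = {14, 24, 34, 44, 54, 64, 74, 84, 94}, so |A + A| = 9. Thus K = 9/5. Here |A + A| = 2|A| − 1 = 9, the minimum possible — so K = 9/5 is minimal, which holds iff A is an arithmetic progression.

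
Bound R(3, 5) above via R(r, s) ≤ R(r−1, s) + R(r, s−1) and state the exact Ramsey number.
R(3, 5) ≤ R(2, 5) + R(3, 4) = 5 + 9 = 14; exact value R(3, 5) = 14.

The Erdős–Szekeres recurrence R(r, s) ≤ R(r−1, s) + R(r, s−1) applied to (r, s) = (3, 5) gives
  R(3, 5) ≤ R(2, 5) + R(3, 4) = 5 + 9 = 14.
(Recall R(2, k) = k and R is symmetric.) Here the recurrence bound is tight: a matching lower-bound construction on K_{13} shows R(3, 5) > 13, so R(3, 5) = 14 exactly.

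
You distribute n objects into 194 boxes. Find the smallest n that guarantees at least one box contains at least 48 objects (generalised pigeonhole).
n = (48 − 1)·194 + 1 = 9119

By the generalised pigeonhole principle, to guarantee some box contains ≥ r objects we need more than (r − 1) · k objects total. Threshold: n = (r − 1) · k + 1. With r = 48 and k = 194: n = 47 · 194 + 1 = 9118 + 1 = 9119. For n = 9118 = 47 · 194, we can put exactly 47 objects in every box, avoiding 48 in any single one — so 9119 is tight.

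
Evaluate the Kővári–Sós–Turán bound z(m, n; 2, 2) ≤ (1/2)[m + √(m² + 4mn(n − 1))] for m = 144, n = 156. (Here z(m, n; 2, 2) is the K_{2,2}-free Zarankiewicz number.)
z(144, 156; 2, 2) ≤ (1/2)[144 + √(144² + 4·144·156·155)] = (1/2)[144 + √13948416] = 1939.3789

Kővári–Sós–Turán: let r_1, ..., r_144 be the row sums and z = Σ r_i the total number of 1s. Each pair of columns can share at most one row with both entries 1 (else a 2×2 all-ones block appears), so Σ_i C(r_i, 2) ≤ C(156, 2) = 12090. By convexity Σ_i C(r_i, 2) ≥ 144·C(z/144, 2) = z(z − 144)/(2·144), giving z² − 144z − 144·156·155 ≤ 0 and hence z ≤ (1/2)[144 + √(20736 + 4·3481920)] = (1/2)[144 + √13948416] ≈ (1/2)(144 + 3734.7578) = 1939.3789.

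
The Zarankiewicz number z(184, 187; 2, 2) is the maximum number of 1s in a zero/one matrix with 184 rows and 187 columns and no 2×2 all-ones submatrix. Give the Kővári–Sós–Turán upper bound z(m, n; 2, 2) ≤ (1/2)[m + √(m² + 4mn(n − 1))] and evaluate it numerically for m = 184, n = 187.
z(184, 187; 2, 2) ≤ (1/2)[184 + √(184² + 4·184·187·186)] = (1/2)[184 + √25633408] = 2623.4723

Kővári–Sós–Turán: let r_1, ..., r_184 be the row sums and z = Σ r_i the total number of 1s. Each pair of columns can share at most one row with both entries 1 (else a 2×2 all-ones block appears), so Σ_i C(r_i, 2) ≤ C(187, 2) = 17391. By convexity Σ_i C(r_i, 2) ≥ 184·C(z/184, 2) = z(z − 184)/(2·184), giving z² − 184z − 184·187·186 ≤ 0 and hence z ≤ (1/2)[184 + √(33856 + 4·6399888)] = (1/2)[184 + √25633408] ≈ (1/2)(184 + 5062.9446) = 2623.4723.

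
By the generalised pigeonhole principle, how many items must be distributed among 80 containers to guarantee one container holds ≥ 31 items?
n = (31 − 1)·80 + 1 = 2401

By the generalised pigeonhole principle, to guarantee some box contains ≥ r objects we need more than (r − 1) · k objects total. Threshold: n = (r − 1) · k + 1. With r = 31 and k = 80: n = 30 · 80 + 1 = 2400 + 1 = 2401. For n = 2400 = 30 · 80, we can put exactly 30 objects in every box, avoiding 31 in any single one — so 2401 is tight.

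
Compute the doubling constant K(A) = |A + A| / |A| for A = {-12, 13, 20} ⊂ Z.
K = |A + A| / |A| = 6/3 = 2

Enumerate A + A = {a + b : a, b ∈ A}. With |A| = 3, there are |A|^2 = 9 ordered sum pairs; collecting distinct values, A + A = {-24, 1, 8, 26, 33, 40}, so |A + A| = 6. Thus K = 6/3 = 2. For comparison, the minimum possible |A + A| over all 3-element sets is 2·3 − 1 = 5 (so min K = 5/3), attained only by arithmetic progressions.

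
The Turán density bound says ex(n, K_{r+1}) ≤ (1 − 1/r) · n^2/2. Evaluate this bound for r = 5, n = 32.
Turán density bound = (4/5) · 32^2/2 = 2048/5 ≈ 409.6

Turán's theorem: ex(n, K_{r+1}) is achieved by the complete r-partite Turán graph T(n, r) with parts as balanced as possible, and is at most (1 − 1/r) · n^2/2. For r = 5, n = 32: the density bound is (4/5) · 1024/2 = 2048/5 ≈ 409.6. The integer-valued extremum is e(T(32, 5)) = 409, which is strictly less than the density bound 2048/5 since 5 ∤ 32 (the parts of T(32, 5) cannot all be equal).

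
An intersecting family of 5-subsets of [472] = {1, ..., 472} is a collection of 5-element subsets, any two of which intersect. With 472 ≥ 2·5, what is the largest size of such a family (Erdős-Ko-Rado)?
max |F| = C(471, 4) = 2024539335

The Erdős-Ko-Rado theorem states: for n ≥ 2k, an intersecting family of k-subsets of an n-element set has size at most C(n − 1, k − 1), with equality for 'star' families {A ⊆ [n] : |A| = k, i ∈ A} (fix an element i). For n = 472, k = 5: C(471, 4) = 2024539335.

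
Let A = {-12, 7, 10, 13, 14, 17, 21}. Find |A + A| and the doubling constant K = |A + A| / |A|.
K = |A + A| / |A| = 22/7

Enumerate A + A = {a + b : a, b ∈ A}. With |A| = 7, there are |A|^2 = 49 ordered sum pairs; collecting distinct values, A + A = {-24, -5, -2, 1, 2, 5, 9, 14, 17, 20, 21, 23, 24, 26, 27, 28, 30, 31, 34, 35, 38, 42}, so |A + A| = 22. Thus K = 22/7. For comparison, the minimum possible |A + A| over all 7-element sets is 2·7 − 1 = 13 (so min K = 13/7), attained only by arithmetic progressions.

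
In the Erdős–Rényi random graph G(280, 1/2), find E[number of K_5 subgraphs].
E[# K_5] = C(280, 5) · (1/2)^C(5, 2) = 13836130056 / 2^10 = 1729516257/128 = 13511845.7578125

For each 5-subset S of vertices (there are C(280, 5) = 13836130056 such S), let X_S = 1 if S induces a K_5 (all C(5, 2) = 10 edges present). Then P(X_S = 1) = (1/2)^10 = 1/1024. By linearity of expectation, E[# K_5] = C(280, 5) · (1/2)^10 = 13836130056 / 1024 = 1729516257/128 = 13511845.7578125.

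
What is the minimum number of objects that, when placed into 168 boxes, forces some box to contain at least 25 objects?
n = (25 − 1)·168 + 1 = 4033

By the generalised pigeonhole principle, to guarantee some box contains ≥ r objects we need more than (r − 1) · k objects total. Threshold: n = (r − 1) · k + 1. With r = 25 and k = 168: n = 24 · 168 + 1 = 4032 + 1 = 4033. For n = 4032 = 24 · 168, we can put exactly 24 objects in every box, avoiding 25 in any single one — so 4033 is tight.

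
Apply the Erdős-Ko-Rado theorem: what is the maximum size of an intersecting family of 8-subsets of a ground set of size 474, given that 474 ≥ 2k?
max |F| = C(473, 7) = 1005140898156252

Erdős-Ko-Rado (1961): when n ≥ 2k, max |F| = C(n−1, k−1). The bound is attained by the star {A : i ∈ A} for any fixed i ∈ [n]. Here C(474−1, 8−1) = C(473, 7) = 1005140898156252.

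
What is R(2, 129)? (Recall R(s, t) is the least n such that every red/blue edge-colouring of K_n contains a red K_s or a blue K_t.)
R(2, 129) = 129

R(2, k) = k for all k ≥ 2: in a 2-colouring of K_k, either some edge is red (a red K_2) or all edges are blue (a blue K_k). And K_{128} coloured all-blue has no blue K_129, so R(2, 129) > 128. Hence R(2, 129) = 129.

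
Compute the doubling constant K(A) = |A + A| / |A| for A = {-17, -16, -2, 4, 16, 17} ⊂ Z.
K = |A + A| / |A| = 20/6 = 10/3

Enumerate A + A = {a + b : a, b ∈ A}. With |A| = 6, there are |A|^2 = 36 ordered sum pairs; collecting distinct values, A + A = {-34, -33, -32, -19, -18, -13, -12, -4, -1, 0, 1, 2, 8, 14, 15, 20, 21, 32, 33, 34}, so |A + A| = 20. Thus K = 20/6 = 10/3. For comparison, the minimum possible |A + A| over all 6-element sets is 2·6 − 1 = 11 (so min K = 11/6), attained only by arithmetic progressions.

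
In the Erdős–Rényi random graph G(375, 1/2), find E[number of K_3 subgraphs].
E[# K_3] = C(375, 3) · (1/2)^C(3, 2) = 8718875 / 2^3 = 1089859.375

For each 3-subset S of vertices (there are C(375, 3) = 8718875 such S), let X_S = 1 if S induces a K_3 (all C(3, 2) = 3 edges present). Then P(X_S = 1) = (1/2)^3 = 1/8. By linearity of expectation, E[# K_3] = C(375, 3) · (1/2)^3 = 8718875 / 8 = 1089859.375.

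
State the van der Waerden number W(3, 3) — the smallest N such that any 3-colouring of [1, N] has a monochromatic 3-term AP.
W(3, 3) = 27

W(3, 3) = 27. The lower bound W(3, 3) > 26 comes from an explicit good 3-colouring of [1, 26]; the upper bound W(3, 3) ≤ 27 was verified by exhaustive search over 3-colourings of [1, 27].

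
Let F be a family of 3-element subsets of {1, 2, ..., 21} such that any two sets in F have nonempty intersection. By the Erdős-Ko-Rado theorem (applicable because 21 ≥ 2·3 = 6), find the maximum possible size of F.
max |F| = C(20, 2) = 190

Erdős-Ko-Rado (1961): when n ≥ 2k, max |F| = C(n−1, k−1). The bound is attained by the star {A : i ∈ A} for any fixed i ∈ [n]. Here C(21−1, 3−1) = C(20, 2) = 190.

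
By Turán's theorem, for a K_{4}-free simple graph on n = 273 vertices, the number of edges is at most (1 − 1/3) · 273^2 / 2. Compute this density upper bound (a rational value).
Turán density bound = (2/3) · 273^2/2 = 24843

Turán's theorem: ex(n, K_{r+1}) is achieved by the complete r-partite Turán graph T(n, r) with parts as balanced as possible, and is at most (1 − 1/r) · n^2/2. For r = 3, n = 273: the density bound is (2/3) · 74529/2 = 24843. Since 3 ∣ 273, the Turán graph T(273, 3) has parts of equal size 91, and its edge count e(T(273, 3)) = 24843 attains the density bound exactly.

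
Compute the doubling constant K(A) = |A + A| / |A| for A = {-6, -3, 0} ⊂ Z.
K = |A + A| / |A| = 5/3

Enumerate A + A = {a + b : a, b ∈ A}. With |A| = 3, there are |A|^2 = 9 ordered sum pairs; collecting distinct values, A + A = {-12, -9, -6, -3, 0}, so |A + A| = 5. Thus K = 5/3. Here |A + A| = 2|A| − 1 = 5, the minimum possible — so K = 5/3 is minimal, which holds iff A is an arithmetic progression.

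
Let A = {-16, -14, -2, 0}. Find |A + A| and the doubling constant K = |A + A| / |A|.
K = |A + A| / |A| = 9/4

Enumerate A + A = {a + b : a, b ∈ A}. With |A| = 4, there are |A|^2 = 16 ordered sum pairs; collecting distinct values, A + A = {-32, -30, -28, -18, -16, -14, -4, -2, 0}, so |A + A| = 9. Thus K = 9/4. For comparison, the minimum possible |A + A| over all 4-element sets is 2·4 − 1 = 7 (so min K = 7/4), attained only by arithmetic progressions.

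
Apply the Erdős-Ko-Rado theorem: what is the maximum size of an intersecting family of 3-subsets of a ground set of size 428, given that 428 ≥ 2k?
max |F| = C(427, 2) = 90951

Erdős-Ko-Rado (1961): when n ≥ 2k, max |F| = C(n−1, k−1). The bound is attained by the star {A : i ∈ A} for any fixed i ∈ [n]. Here C(428−1, 3−1) = C(427, 2) = 90951.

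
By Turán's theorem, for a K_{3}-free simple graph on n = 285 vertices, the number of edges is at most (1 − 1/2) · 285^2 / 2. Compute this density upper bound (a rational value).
Turán density bound = (1/2) · 285^2/2 = 81225/4 ≈ 20306.25

Turán's theorem: ex(n, K_{r+1}) is achieved by the complete r-partite Turán graph T(n, r) with parts as balanced as possible, and is at most (1 − 1/r) · n^2/2. For r = 2, n = 285: the density bound is (1/2) · 81225/2 = 81225/4 ≈ 20306.25. The integer-valued extremum is e(T(285, 2)) = 20306, which is strictly less than the density bound 81225/4 since 2 ∤ 285 (the parts of T(285, 2) cannot all be equal).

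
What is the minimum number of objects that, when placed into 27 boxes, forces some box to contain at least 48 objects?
n = (48 − 1)·27 + 1 = 1270

By the generalised pigeonhole principle, to guarantee some box contains ≥ r objects we need more than (r − 1) · k objects total. Threshold: n = (r − 1) · k + 1. With r = 48 and k = 27: n = 47 · 27 + 1 = 1269 + 1 = 1270. For n = 1269 = 47 · 27, we can put exactly 47 objects in every box, avoiding 48 in any single one — so 1270 is tight.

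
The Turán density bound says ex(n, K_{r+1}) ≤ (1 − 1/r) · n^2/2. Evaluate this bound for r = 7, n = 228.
Turán density bound = (6/7) · 228^2/2 = 155952/7 ≈ 22278.8571

Turán's theorem: ex(n, K_{r+1}) is achieved by the complete r-partite Turán graph T(n, r) with parts as balanced as possible, and is at most (1 − 1/r) · n^2/2. For r = 7, n = 228: the density bound is (6/7) · 51984/2 = 155952/7 ≈ 22278.8571. The integer-valued extremum is e(T(228, 7)) = 22278, which is strictly less than the density bound 155952/7 since 7 ∤ 228 (the parts of T(228, 7) cannot all be equal).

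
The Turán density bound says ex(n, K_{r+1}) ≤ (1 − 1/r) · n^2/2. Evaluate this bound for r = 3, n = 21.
Turán density bound = (2/3) · 21^2/2 = 147

Turán's theorem: ex(n, K_{r+1}) is achieved by the complete r-partite Turán graph T(n, r) with parts as balanced as possible, and is at most (1 − 1/r) · n^2/2. For r = 3, n = 21: the density bound is (2/3) · 441/2 = 147. Since 3 ∣ 21, the Turán graph T(21, 3) has parts of equal size 7, and its edge count e(T(21, 3)) = 147 attains the density bound exactly.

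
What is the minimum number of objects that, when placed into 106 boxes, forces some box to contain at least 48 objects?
n = (48 − 1)·106 + 1 = 4983

By the generalised pigeonhole principle, to guarantee some box contains ≥ r objects we need more than (r − 1) · k objects total. Threshold: n = (r − 1) · k + 1. With r = 48 and k = 106: n = 47 · 106 + 1 = 4982 + 1 = 4983. For n = 4982 = 47 · 106, we can put exactly 47 objects in every box, avoiding 48 in any single one — so 4983 is tight.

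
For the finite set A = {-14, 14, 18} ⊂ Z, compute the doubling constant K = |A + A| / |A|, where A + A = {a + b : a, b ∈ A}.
K = |A + A| / |A| = 6/3 = 2

Enumerate A + A = {a + b : a, b ∈ A}. With |A| = 3, there are |A|^2 = 9 ordered sum pairs; collecting distinct values, A + A = {-28, 0, 4, 28, 32, 36}, so |A + A| = 6. Thus K = 6/3 = 2. For comparison, the minimum possible |A + A| over all 3-element sets is 2·3 − 1 = 5 (so min K = 5/3), attained only by arithmetic progressions.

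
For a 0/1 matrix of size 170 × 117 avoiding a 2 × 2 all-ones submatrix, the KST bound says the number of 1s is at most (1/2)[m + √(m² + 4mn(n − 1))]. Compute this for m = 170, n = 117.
z(170, 117; 2, 2) ≤ (1/2)[170 + √(170² + 4·170·117·116)] = (1/2)[170 + √9257860] = 1606.3366

Kővári–Sós–Turán: let r_1, ..., r_170 be the row sums and z = Σ r_i the total number of 1s. Each pair of columns can share at most one row with both entries 1 (else a 2×2 all-ones block appears), so Σ_i C(r_i, 2) ≤ C(117, 2) = 6786. By convexity Σ_i C(r_i, 2) ≥ 170·C(z/170, 2) = z(z − 170)/(2·170), giving z² − 170z − 170·117·116 ≤ 0 and hence z ≤ (1/2)[170 + √(28900 + 4·2307240)] = (1/2)[170 + √9257860] ≈ (1/2)(170 + 3042.6732) = 1606.3366.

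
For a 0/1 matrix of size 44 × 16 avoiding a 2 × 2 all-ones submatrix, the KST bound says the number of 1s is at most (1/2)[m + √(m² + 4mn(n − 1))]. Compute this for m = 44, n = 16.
z(44, 16; 2, 2) ≤ (1/2)[44 + √(44² + 4·44·16·15)] = (1/2)[44 + √44176] = 127.0904

Kővári–Sós–Turán: let r_1, ..., r_44 be the row sums and z = Σ r_i the total number of 1s. Each pair of columns can share at most one row with both entries 1 (else a 2×2 all-ones block appears), so Σ_i C(r_i, 2) ≤ C(16, 2) = 120. By convexity Σ_i C(r_i, 2) ≥ 44·C(z/44, 2) = z(z − 44)/(2·44), giving z² − 44z − 44·16·15 ≤ 0 and hence z ≤ (1/2)[44 + √(1936 + 4·10560)] = (1/2)[44 + √44176] ≈ (1/2)(44 + 210.1809) = 127.0904.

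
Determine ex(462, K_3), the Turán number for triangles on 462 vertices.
ex(462, K_3) = ⌊462^2/4⌋ = 53361

Mantel (1907): a triangle-free graph on n vertices has at most ⌊n^2/4⌋ edges, with equality for the complete bipartite graph K_{⌊n/2⌋, ⌈n/2⌉}. For n = 462: ⌊462^2/4⌋ = ⌊213444/4⌋ = 53361. The extremal graph is K_{231, 231}, which has 231·231 = 53361 edges.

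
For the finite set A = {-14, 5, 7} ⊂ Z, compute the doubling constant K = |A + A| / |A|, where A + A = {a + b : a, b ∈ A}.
K = |A + A| / |A| = 6/3 = 2

Enumerate A + A = {a + b : a, b ∈ A}. With |A| = 3, there are |A|^2 = 9 ordered sum pairs; collecting distinct values, A + A = {-28, -9, -7, 10, 12, 14}, so |A + A| = 6. Thus K = 6/3 = 2. For comparison, the minimum possible |A + A| over all 3-element sets is 2·3 − 1 = 5 (so min K = 5/3), attained only by arithmetic progressions.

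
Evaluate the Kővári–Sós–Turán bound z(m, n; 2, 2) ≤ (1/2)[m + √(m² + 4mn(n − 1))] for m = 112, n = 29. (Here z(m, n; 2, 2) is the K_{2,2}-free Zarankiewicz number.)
z(112, 29; 2, 2) ≤ (1/2)[112 + √(112² + 4·112·29·28)] = (1/2)[112 + √376320] = 362.7246

Kővári–Sós–Turán: let r_1, ..., r_112 be the row sums and z = Σ r_i the total number of 1s. Each pair of columns can share at most one row with both entries 1 (else a 2×2 all-ones block appears), so Σ_i C(r_i, 2) ≤ C(29, 2) = 406. By convexity Σ_i C(r_i, 2) ≥ 112·C(z/112, 2) = z(z − 112)/(2·112), giving z² − 112z − 112·29·28 ≤ 0 and hence z ≤ (1/2)[112 + √(12544 + 4·90944)] = (1/2)[112 + √376320] ≈ (1/2)(112 + 613.4493) = 362.7246.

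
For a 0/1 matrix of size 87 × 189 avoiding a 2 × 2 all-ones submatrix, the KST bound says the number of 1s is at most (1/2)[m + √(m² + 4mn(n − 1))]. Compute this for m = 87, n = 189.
z(87, 189; 2, 2) ≤ (1/2)[87 + √(87² + 4·87·189·188)] = (1/2)[87 + √12372705] = 1802.2428

Kővári–Sós–Turán: let r_1, ..., r_87 be the row sums and z = Σ r_i the total number of 1s. Each pair of columns can share at most one row with both entries 1 (else a 2×2 all-ones block appears), so Σ_i C(r_i, 2) ≤ C(189, 2) = 17766. By convexity Σ_i C(r_i, 2) ≥ 87·C(z/87, 2) = z(z − 87)/(2·87), giving z² − 87z − 87·189·188 ≤ 0 and hence z ≤ (1/2)[87 + √(7569 + 4·3091284)] = (1/2)[87 + √12372705] ≈ (1/2)(87 + 3517.4856) = 1802.2428.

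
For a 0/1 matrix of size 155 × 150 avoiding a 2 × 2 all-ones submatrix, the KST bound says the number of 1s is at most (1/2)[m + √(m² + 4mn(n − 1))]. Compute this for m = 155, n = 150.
z(155, 150; 2, 2) ≤ (1/2)[155 + √(155² + 4·155·150·149)] = (1/2)[155 + √13881025] = 1940.3624

Kővári–Sós–Turán: let r_1, ..., r_155 be the row sums and z = Σ r_i the total number of 1s. Each pair of columns can share at most one row with both entries 1 (else a 2×2 all-ones block appears), so Σ_i C(r_i, 2) ≤ C(150, 2) = 11175. By convexity Σ_i C(r_i, 2) ≥ 155·C(z/155, 2) = z(z − 155)/(2·155), giving z² − 155z − 155·150·149 ≤ 0 and hence z ≤ (1/2)[155 + √(24025 + 4·3464250)] = (1/2)[155 + √13881025] ≈ (1/2)(155 + 3725.7248) = 1940.3624.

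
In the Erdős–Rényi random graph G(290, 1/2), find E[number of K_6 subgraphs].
E[# K_6] = C(290, 6) · (1/2)^C(6, 2) = 784239335880 / 2^15 = 98029916985/4096 ≈ 23933085.201416

For each 6-subset S of vertices (there are C(290, 6) = 784239335880 such S), let X_S = 1 if S induces a K_6 (all C(6, 2) = 15 edges present). Then P(X_S = 1) = (1/2)^15 = 1/32768. By linearity of expectation, E[# K_6] = C(290, 6) · (1/2)^15 = 784239335880 / 32768 = 98029916985/4096 ≈ 23933085.201416.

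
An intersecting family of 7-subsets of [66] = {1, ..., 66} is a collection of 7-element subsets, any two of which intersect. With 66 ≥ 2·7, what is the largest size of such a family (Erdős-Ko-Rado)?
max |F| = C(65, 6) = 82598880

The Erdős-Ko-Rado theorem states: for n ≥ 2k, an intersecting family of k-subsets of an n-element set has size at most C(n − 1, k − 1), with equality for 'star' families {A ⊆ [n] : |A| = k, i ∈ A} (fix an element i). For n = 66, k = 7: C(65, 6) = 82598880.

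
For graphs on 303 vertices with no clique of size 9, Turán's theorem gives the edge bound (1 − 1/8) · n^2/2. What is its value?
Turán density bound = (7/8) · 303^2/2 = 642663/16 ≈ 40166.4375

Turán's theorem: ex(n, K_{r+1}) is achieved by the complete r-partite Turán graph T(n, r) with parts as balanced as possible, and is at most (1 − 1/r) · n^2/2. For r = 8, n = 303: the density bound is (7/8) · 91809/2 = 642663/16 ≈ 40166.4375. The integer-valued extremum is e(T(303, 8)) = 40166, which is strictly less than the density bound 642663/16 since 8 ∤ 303 (the parts of T(303, 8) cannot all be equal).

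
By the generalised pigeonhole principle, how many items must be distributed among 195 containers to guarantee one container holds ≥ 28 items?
n = (28 − 1)·195 + 1 = 5266

By the generalised pigeonhole principle, to guarantee some box contains ≥ r objects we need more than (r − 1) · k objects total. Threshold: n = (r − 1) · k + 1. With r = 28 and k = 195: n = 27 · 195 + 1 = 5265 + 1 = 5266. For n = 5265 = 27 · 195, we can put exactly 27 objects in every box, avoiding 28 in any single one — so 5266 is tight.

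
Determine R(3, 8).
R(3, 8) = 28

Lower bound: an explicit 2-colouring of K_{27} (typically a Paley-type or other structured construction) avoids a red K_3 and a blue K_8, showing R(3, 8) > 27.
Upper bound: the simple Erdős–Szekeres recurrence only gives R(3, 8) ≤ 31; the tight bound R(3, 8) ≤ 28 requires a sharper case analysis (or computer search) of 2-colourings of K_{28}.
Hence R(3, 8) = 28.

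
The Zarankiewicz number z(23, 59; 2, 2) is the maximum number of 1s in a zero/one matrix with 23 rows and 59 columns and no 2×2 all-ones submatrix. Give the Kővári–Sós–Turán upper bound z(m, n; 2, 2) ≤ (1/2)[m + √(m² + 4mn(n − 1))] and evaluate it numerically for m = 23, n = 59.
z(23, 59; 2, 2) ≤ (1/2)[23 + √(23² + 4·23·59·58)] = (1/2)[23 + √315353] = 292.2815

Kővári–Sós–Turán: let r_1, ..., r_23 be the row sums and z = Σ r_i the total number of 1s. Each pair of columns can share at most one row with both entries 1 (else a 2×2 all-ones block appears), so Σ_i C(r_i, 2) ≤ C(59, 2) = 1711. By convexity Σ_i C(r_i, 2) ≥ 23·C(z/23, 2) = z(z − 23)/(2·23), giving z² − 23z − 23·59·58 ≤ 0 and hence z ≤ (1/2)[23 + √(529 + 4·78706)] = (1/2)[23 + √315353] ≈ (1/2)(23 + 561.563) = 292.2815.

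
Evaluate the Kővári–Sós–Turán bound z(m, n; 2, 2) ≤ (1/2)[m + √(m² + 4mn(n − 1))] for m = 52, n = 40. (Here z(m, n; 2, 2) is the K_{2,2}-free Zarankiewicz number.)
z(52, 40; 2, 2) ≤ (1/2)[52 + √(52² + 4·52·40·39)] = (1/2)[52 + √327184] = 312

Kővári–Sós–Turán: let r_1, ..., r_52 be the row sums and z = Σ r_i the total number of 1s. Each pair of columns can share at most one row with both entries 1 (else a 2×2 all-ones block appears), so Σ_i C(r_i, 2) ≤ C(40, 2) = 780. By convexity Σ_i C(r_i, 2) ≥ 52·C(z/52, 2) = z(z − 52)/(2·52), giving z² − 52z − 52·40·39 ≤ 0 and hence z ≤ (1/2)[52 + √(2704 + 4·81120)] = (1/2)[52 + √327184] ≈ (1/2)(52 + 572) = 312.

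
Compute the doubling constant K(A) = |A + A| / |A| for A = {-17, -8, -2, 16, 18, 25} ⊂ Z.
K = |A + A| / |A| = 20/6 = 10/3

Enumerate A + A = {a + b : a, b ∈ A}. With |A| = 6, there are |A|^2 = 36 ordered sum pairs; collecting distinct values, A + A = {-34, -25, -19, -16, -10, -4, -1, 1, 8, 10, 14, 16, 17, 23, 32, 34, 36, 41, 43, 50}, so |A + A| = 20. Thus K = 20/6 = 10/3. For comparison, the minimum possible |A + A| over all 6-element sets is 2·6 − 1 = 11 (so min K = 11/6), attained only by arithmetic progressions.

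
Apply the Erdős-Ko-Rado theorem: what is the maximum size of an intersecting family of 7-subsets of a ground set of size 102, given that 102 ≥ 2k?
max |F| = C(101, 6) = 1267339920

Erdős-Ko-Rado (1961): when n ≥ 2k, max |F| = C(n−1, k−1). The bound is attained by the star {A : i ∈ A} for any fixed i ∈ [n]. Here C(102−1, 7−1) = C(101, 6) = 1267339920.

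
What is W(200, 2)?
W(200, 2) = 200 + 1 = 201

A 2-term AP is any pair of integers, so a monochromatic 2-AP exists iff some colour is used at least twice. With 200 colours, the colouring i ↦ i on {1, ..., 200} uses each colour once, avoiding any monochromatic pair, so W(200, 2) > 200. For {1, ..., 201}, pigeonhole forces two integers of the same colour, which form a monochromatic 2-AP. Hence W(200, 2) = 201.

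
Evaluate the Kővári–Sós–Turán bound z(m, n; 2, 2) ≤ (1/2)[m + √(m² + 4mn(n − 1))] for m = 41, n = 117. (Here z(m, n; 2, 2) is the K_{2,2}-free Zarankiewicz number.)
z(41, 117; 2, 2) ≤ (1/2)[41 + √(41² + 4·41·117·116)] = (1/2)[41 + √2227489] = 766.7387

Kővári–Sós–Turán: let r_1, ..., r_41 be the row sums and z = Σ r_i the total number of 1s. Each pair of columns can share at most one row with both entries 1 (else a 2×2 all-ones block appears), so Σ_i C(r_i, 2) ≤ C(117, 2) = 6786. By convexity Σ_i C(r_i, 2) ≥ 41·C(z/41, 2) = z(z − 41)/(2·41), giving z² − 41z − 41·117·116 ≤ 0 and hence z ≤ (1/2)[41 + √(1681 + 4·556452)] = (1/2)[41 + √2227489] ≈ (1/2)(41 + 1492.4775) = 766.7387.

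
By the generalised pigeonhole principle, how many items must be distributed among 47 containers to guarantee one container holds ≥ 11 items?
n = (11 − 1)·47 + 1 = 471

By the generalised pigeonhole principle, to guarantee some box contains ≥ r objects we need more than (r − 1) · k objects total. Threshold: n = (r − 1) · k + 1. With r = 11 and k = 47: n = 10 · 47 + 1 = 470 + 1 = 471. For n = 470 = 10 · 47, we can put exactly 10 objects in every box, avoiding 11 in any single one — so 471 is tight.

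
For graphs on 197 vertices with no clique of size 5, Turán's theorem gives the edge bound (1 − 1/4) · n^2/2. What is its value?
Turán density bound = (3/4) · 197^2/2 = 116427/8 ≈ 14553.375

Turán's theorem: ex(n, K_{r+1}) is achieved by the complete r-partite Turán graph T(n, r) with parts as balanced as possible, and is at most (1 − 1/r) · n^2/2. For r = 4, n = 197: the density bound is (3/4) · 38809/2 = 116427/8 ≈ 14553.375. The integer-valued extremum is e(T(197, 4)) = 14553, which is strictly less than the density bound 116427/8 since 4 ∤ 197 (the parts of T(197, 4) cannot all be equal).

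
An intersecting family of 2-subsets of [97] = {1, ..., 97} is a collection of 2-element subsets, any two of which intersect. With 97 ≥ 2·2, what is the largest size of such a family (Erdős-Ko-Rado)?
max |F| = C(96, 1) = 96

The Erdős-Ko-Rado theorem states: for n ≥ 2k, an intersecting family of k-subsets of an n-element set has size at most C(n − 1, k − 1), with equality for 'star' families {A ⊆ [n] : |A| = k, i ∈ A} (fix an element i). For n = 97, k = 2: C(96, 1) = 96.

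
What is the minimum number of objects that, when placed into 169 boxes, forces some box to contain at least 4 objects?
n = (4 − 1)·169 + 1 = 508

By the generalised pigeonhole principle, to guarantee some box contains ≥ r objects we need more than (r − 1) · k objects total. Threshold: n = (r − 1) · k + 1. With r = 4 and k = 169: n = 3 · 169 + 1 = 507 + 1 = 508. For n = 507 = 3 · 169, we can put exactly 3 objects in every box, avoiding 4 in any single one — so 508 is tight.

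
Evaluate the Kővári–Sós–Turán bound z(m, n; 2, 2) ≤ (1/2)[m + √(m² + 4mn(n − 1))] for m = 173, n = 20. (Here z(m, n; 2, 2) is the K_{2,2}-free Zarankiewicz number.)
z(173, 20; 2, 2) ≤ (1/2)[173 + √(173² + 4·173·20·19)] = (1/2)[173 + √292889] = 357.0961

Kővári–Sós–Turán: let r_1, ..., r_173 be the row sums and z = Σ r_i the total number of 1s. Each pair of columns can share at most one row with both entries 1 (else a 2×2 all-ones block appears), so Σ_i C(r_i, 2) ≤ C(20, 2) = 190. By convexity Σ_i C(r_i, 2) ≥ 173·C(z/173, 2) = z(z − 173)/(2·173), giving z² − 173z − 173·20·19 ≤ 0 and hence z ≤ (1/2)[173 + √(29929 + 4·65740)] = (1/2)[173 + √292889] ≈ (1/2)(173 + 541.1922) = 357.0961.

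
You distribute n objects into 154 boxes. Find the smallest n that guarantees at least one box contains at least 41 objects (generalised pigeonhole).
n = (41 − 1)·154 + 1 = 6161

By the generalised pigeonhole principle, to guarantee some box contains ≥ r objects we need more than (r − 1) · k objects total. Threshold: n = (r − 1) · k + 1. With r = 41 and k = 154: n = 40 · 154 + 1 = 6160 + 1 = 6161. For n = 6160 = 40 · 154, we can put exactly 40 objects in every box, avoiding 41 in any single one — so 6161 is tight.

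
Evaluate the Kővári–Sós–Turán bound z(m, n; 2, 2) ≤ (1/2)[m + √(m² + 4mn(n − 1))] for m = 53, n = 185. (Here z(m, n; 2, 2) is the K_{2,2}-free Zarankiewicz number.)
z(53, 185; 2, 2) ≤ (1/2)[53 + √(53² + 4·53·185·184)] = (1/2)[53 + √7219289] = 1369.9367

Kővári–Sós–Turán: let r_1, ..., r_53 be the row sums and z = Σ r_i the total number of 1s. Each pair of columns can share at most one row with both entries 1 (else a 2×2 all-ones block appears), so Σ_i C(r_i, 2) ≤ C(185, 2) = 17020. By convexity Σ_i C(r_i, 2) ≥ 53·C(z/53, 2) = z(z − 53)/(2·53), giving z² − 53z − 53·185·184 ≤ 0 and hence z ≤ (1/2)[53 + √(2809 + 4·1804120)] = (1/2)[53 + √7219289] ≈ (1/2)(53 + 2686.8735) = 1369.9367.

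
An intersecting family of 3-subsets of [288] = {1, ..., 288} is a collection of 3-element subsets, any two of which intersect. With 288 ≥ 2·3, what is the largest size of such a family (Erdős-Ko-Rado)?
max |F| = C(287, 2) = 41041

Erdős-Ko-Rado (1961): when n ≥ 2k, max |F| = C(n−1, k−1). The bound is attained by the star {A : i ∈ A} for any fixed i ∈ [n]. Here C(288−1, 3−1) = C(287, 2) = 41041.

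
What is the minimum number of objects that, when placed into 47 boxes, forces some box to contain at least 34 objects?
n = (34 − 1)·47 + 1 = 1552

By the generalised pigeonhole principle, to guarantee some box contains ≥ r objects we need more than (r − 1) · k objects total. Threshold: n = (r − 1) · k + 1. With r = 34 and k = 47: n = 33 · 47 + 1 = 1551 + 1 = 1552. For n = 1551 = 33 · 47, we can put exactly 33 objects in every box, avoiding 34 in any single one — so 1552 is tight.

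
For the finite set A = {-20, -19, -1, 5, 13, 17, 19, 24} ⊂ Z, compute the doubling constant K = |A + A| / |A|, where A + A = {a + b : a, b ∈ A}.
K = |A + A| / |A| = 33/8

Enumerate A + A = {a + b : a, b ∈ A}. With |A| = 8, there are |A|^2 = 64 ordered sum pairs; collecting distinct values, A + A = {-40, -39, -38, -21, -20, -15, -14, -7, -6, -3, -2, -1, 0, 4, 5, 10, 12, 16, 18, 22, 23, 24, 26, 29, 30, 32, 34, 36, 37, 38, 41, 43, 48}, so |A + A| = 33. Thus K = 33/8. For comparison, the minimum possible |A + A| over all 8-element sets is 2·8 − 1 = 15 (so min K = 15/8), attained only by arithmetic progressions.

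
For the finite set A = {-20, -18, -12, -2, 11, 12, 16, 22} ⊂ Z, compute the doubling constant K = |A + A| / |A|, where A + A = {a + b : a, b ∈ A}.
K = |A + A| / |A| = 33/8

Enumerate A + A = {a + b : a, b ∈ A}. With |A| = 8, there are |A|^2 = 64 ordered sum pairs; collecting distinct values, A + A = {-40, -38, -36, -32, -30, -24, -22, -20, -14, -9, -8, -7, -6, -4, -2, -1, 0, 2, 4, 9, 10, 14, 20, 22, 23, 24, 27, 28, 32, 33, 34, 38, 44}, so |A + A| = 33. Thus K = 33/8. For comparison, the minimum possible |A + A| over all 8-element sets is 2·8 − 1 = 15 (so min K = 15/8), attained only by arithmetic progressions.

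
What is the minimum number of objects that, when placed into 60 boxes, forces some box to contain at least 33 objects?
n = (33 − 1)·60 + 1 = 1921

By the generalised pigeonhole principle, to guarantee some box contains ≥ r objects we need more than (r − 1) · k objects total. Threshold: n = (r − 1) · k + 1. With r = 33 and k = 60: n = 32 · 60 + 1 = 1920 + 1 = 1921. For n = 1920 = 32 · 60, we can put exactly 32 objects in every box, avoiding 33 in any single one — so 1921 is tight.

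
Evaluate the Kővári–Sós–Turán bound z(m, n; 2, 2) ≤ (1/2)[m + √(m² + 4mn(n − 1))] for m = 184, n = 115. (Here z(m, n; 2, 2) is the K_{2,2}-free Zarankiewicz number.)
z(184, 115; 2, 2) ≤ (1/2)[184 + √(184² + 4·184·115·114)] = (1/2)[184 + √9682816] = 1647.8612

Kővári–Sós–Turán: let r_1, ..., r_184 be the row sums and z = Σ r_i the total number of 1s. Each pair of columns can share at most one row with both entries 1 (else a 2×2 all-ones block appears), so Σ_i C(r_i, 2) ≤ C(115, 2) = 6555. By convexity Σ_i C(r_i, 2) ≥ 184·C(z/184, 2) = z(z − 184)/(2·184), giving z² − 184z − 184·115·114 ≤ 0 and hence z ≤ (1/2)[184 + √(33856 + 4·2412240)] = (1/2)[184 + √9682816] ≈ (1/2)(184 + 3111.7224) = 1647.8612.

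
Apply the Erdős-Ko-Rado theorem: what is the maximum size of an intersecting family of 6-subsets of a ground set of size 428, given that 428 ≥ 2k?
max |F| = C(427, 5) = 115545059910

The Erdős-Ko-Rado theorem states: for n ≥ 2k, an intersecting family of k-subsets of an n-element set has size at most C(n − 1, k − 1), with equality for 'star' families {A ⊆ [n] : |A| = k, i ∈ A} (fix an element i). For n = 428, k = 6: C(427, 5) = 115545059910.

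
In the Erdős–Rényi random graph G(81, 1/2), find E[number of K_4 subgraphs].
E[# K_4] = C(81, 4) · (1/2)^C(4, 2) = 1663740 / 2^6 = 415935/16 = 25995.9375

For each 4-subset S of vertices (there are C(81, 4) = 1663740 such S), let X_S = 1 if S induces a K_4 (all C(4, 2) = 6 edges present). Then P(X_S = 1) = (1/2)^6 = 1/64. By linearity of expectation, E[# K_4] = C(81, 4) · (1/2)^6 = 1663740 / 64 = 415935/16 = 25995.9375.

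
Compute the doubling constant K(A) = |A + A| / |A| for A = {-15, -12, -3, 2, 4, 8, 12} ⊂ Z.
K = |A + A| / |A| = 27/7

Enumerate A + A = {a + b : a, b ∈ A}. With |A| = 7, there are |A|^2 = 49 ordered sum pairs; collecting distinct values, A + A = {-30, -27, -24, -18, -15, -13, -11, -10, -8, -7, -6, -4, -3, -1, 0, 1, 4, 5, 6, 8, 9, 10, 12, 14, 16, 20, 24}, so |A + A| = 27. Thus K = 27/7. For comparison, the minimum possible |A + A| over all 7-element sets is 2·7 − 1 = 13 (so min K = 13/7), attained only by arithmetic progressions.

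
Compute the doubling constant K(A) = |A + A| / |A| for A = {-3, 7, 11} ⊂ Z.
K = |A + A| / |A| = 6/3 = 2

Enumerate A + A = {a + b : a, b ∈ A}. With |A| = 3, there are |A|^2 = 9 ordered sum pairs; collecting distinct values, A + A = {-6, 4, 8, 14, 18, 22}, so |A + A| = 6. Thus K = 6/3 = 2. For comparison, the minimum possible |A + A| over all 3-element sets is 2·3 − 1 = 5 (so min K = 5/3), attained only by arithmetic progressions.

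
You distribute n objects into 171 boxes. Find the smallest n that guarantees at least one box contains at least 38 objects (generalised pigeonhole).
n = (38 − 1)·171 + 1 = 6328

By the generalised pigeonhole principle, to guarantee some box contains ≥ r objects we need more than (r − 1) · k objects total. Threshold: n = (r − 1) · k + 1. With r = 38 and k = 171: n = 37 · 171 + 1 = 6327 + 1 = 6328. For n = 6327 = 37 · 171, we can put exactly 37 objects in every box, avoiding 38 in any single one — so 6328 is tight.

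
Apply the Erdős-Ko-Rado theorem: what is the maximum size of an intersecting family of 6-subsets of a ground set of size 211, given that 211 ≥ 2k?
max |F| = C(210, 5) = 3244032792

Erdős-Ko-Rado (1961): when n ≥ 2k, max |F| = C(n−1, k−1). The bound is attained by the star {A : i ∈ A} for any fixed i ∈ [n]. Here C(211−1, 6−1) = C(210, 5) = 3244032792.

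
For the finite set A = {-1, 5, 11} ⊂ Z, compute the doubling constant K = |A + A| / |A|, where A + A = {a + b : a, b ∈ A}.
K = |A + A| / |A| = 5/3

Enumerate A + A = {a + b : a, b ∈ A}. With |A| = 3, there are |A|^2 = 9 ordered sum pairs; collecting distinct values, A + A = {-2, 4, 10, 16, 22}, so |A + A| = 5. Thus K = 5/3. Here |A + A| = 2|A| − 1 = 5, the minimum possible — so K = 5/3 is minimal, which holds iff A is an arithmetic progression.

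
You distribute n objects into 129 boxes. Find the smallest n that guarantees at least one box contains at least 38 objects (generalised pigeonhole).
n = (38 − 1)·129 + 1 = 4774

By the generalised pigeonhole principle, to guarantee some box contains ≥ r objects we need more than (r − 1) · k objects total. Threshold: n = (r − 1) · k + 1. With r = 38 and k = 129: n = 37 · 129 + 1 = 4773 + 1 = 4774. For n = 4773 = 37 · 129, we can put exactly 37 objects in every box, avoiding 38 in any single one — so 4774 is tight.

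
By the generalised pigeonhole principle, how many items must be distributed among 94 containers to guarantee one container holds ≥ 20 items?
n = (20 − 1)·94 + 1 = 1787

By the generalised pigeonhole principle, to guarantee some box contains ≥ r objects we need more than (r − 1) · k objects total. Threshold: n = (r − 1) · k + 1. With r = 20 and k = 94: n = 19 · 94 + 1 = 1786 + 1 = 1787. For n = 1786 = 19 · 94, we can put exactly 19 objects in every box, avoiding 20 in any single one — so 1787 is tight.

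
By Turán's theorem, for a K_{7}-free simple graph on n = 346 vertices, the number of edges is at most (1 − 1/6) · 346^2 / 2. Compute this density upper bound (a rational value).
Turán density bound = (5/6) · 346^2/2 = 149645/3 ≈ 49881.6667

Turán's theorem: ex(n, K_{r+1}) is achieved by the complete r-partite Turán graph T(n, r) with parts as balanced as possible, and is at most (1 − 1/r) · n^2/2. For r = 6, n = 346: the density bound is (5/6) · 119716/2 = 149645/3 ≈ 49881.6667. The integer-valued extremum is e(T(346, 6)) = 49881, which is strictly less than the density bound 149645/3 since 6 ∤ 346 (the parts of T(346, 6) cannot all be equal).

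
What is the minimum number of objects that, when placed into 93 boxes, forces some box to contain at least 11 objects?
n = (11 − 1)·93 + 1 = 931

By the generalised pigeonhole principle, to guarantee some box contains ≥ r objects we need more than (r − 1) · k objects total. Threshold: n = (r − 1) · k + 1. With r = 11 and k = 93: n = 10 · 93 + 1 = 930 + 1 = 931. For n = 930 = 10 · 93, we can put exactly 10 objects in every box, avoiding 11 in any single one — so 931 is tight.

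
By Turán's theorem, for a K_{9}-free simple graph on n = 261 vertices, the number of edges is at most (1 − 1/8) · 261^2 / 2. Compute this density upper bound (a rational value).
Turán density bound = (7/8) · 261^2/2 = 476847/16 ≈ 29802.9375

Turán's theorem: ex(n, K_{r+1}) is achieved by the complete r-partite Turán graph T(n, r) with parts as balanced as possible, and is at most (1 − 1/r) · n^2/2. For r = 8, n = 261: the density bound is (7/8) · 68121/2 = 476847/16 ≈ 29802.9375. The integer-valued extremum is e(T(261, 8)) = 29802, which is strictly less than the density bound 476847/16 since 8 ∤ 261 (the parts of T(261, 8) cannot all be equal).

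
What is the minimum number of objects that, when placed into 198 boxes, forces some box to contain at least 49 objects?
n = (49 − 1)·198 + 1 = 9505

By the generalised pigeonhole principle, to guarantee some box contains ≥ r objects we need more than (r − 1) · k objects total. Threshold: n = (r − 1) · k + 1. With r = 49 and k = 198: n = 48 · 198 + 1 = 9504 + 1 = 9505. For n = 9504 = 48 · 198, we can put exactly 48 objects in every box, avoiding 49 in any single one — so 9505 is tight.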